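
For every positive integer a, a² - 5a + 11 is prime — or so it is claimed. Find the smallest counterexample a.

a = 7

Check each positive integer a in order until a² - 5a + 11 is not prime.
For a = 1, 2, 3, 4, 5, 6 the conclusion holds.
a = 7: a² - 5a + 11 = 25 = 5 × 5, composite.
Hence a = 7 is a counterexample.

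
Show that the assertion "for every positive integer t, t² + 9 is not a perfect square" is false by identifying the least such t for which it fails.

t = 4

t = 1: 1² + 9 = 10, not a perfect square.
t = 2: 2² + 9 = 13, not a perfect square.
t = 3: 3² + 9 = 18, not a perfect square.
t = 4: 4² + 9 = 25 = 5², a perfect square.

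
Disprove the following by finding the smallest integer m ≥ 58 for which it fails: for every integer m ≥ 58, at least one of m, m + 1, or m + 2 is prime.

m = 62

Check each integer m ≥ 58 in order until m, m + 1, m + 2 are all composite.
For m = 58, 59, 60, 61 the conclusion holds.
m = 62: 62 = 2 × 31; 63 = 3 × 21; 64 = 2 × 32 — all composite.
Hence m = 62 is a counterexample.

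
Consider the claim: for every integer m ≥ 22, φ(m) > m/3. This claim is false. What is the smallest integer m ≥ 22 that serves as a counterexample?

m = 22: φ(22) = 10 and 22/3 = 22/3, so φ(22) > 22/3.
m = 23: φ(23) = 22 and 23/3 = 23/3, so φ(23) > 23/3.
m = 24: φ(24) = 8 and 24/3 = 8, so φ(24) ≤ 24/3.
Hence m = 24 is a counterexample.

m = 24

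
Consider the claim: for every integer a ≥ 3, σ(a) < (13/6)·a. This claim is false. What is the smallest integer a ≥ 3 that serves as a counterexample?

a = 12

A counterexample is any integer a ≥ 3 such that the claim fails; we check each in order.
For a = 3, 4, 5, 6, 7, 8, 9, 10, 11 the conclusion holds.
a = 12: σ(12) = 28; 28 ≥ 26.
Hence a = 12 is a counterexample.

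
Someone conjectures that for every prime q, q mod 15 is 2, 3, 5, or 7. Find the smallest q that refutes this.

q = 11

A counterexample is any prime q such that the claim fails; we check each in order.
q = 2: 2 mod 15 = 2.
q = 3: 3 mod 15 = 3.
q = 5: 5 mod 15 = 5.
q = 7: 7 mod 15 = 7.
q = 11: 11 mod 15 = 11 — not in {2, 3, 5, 7}.
Thus q = 11 disproves the claim, and no smaller q works.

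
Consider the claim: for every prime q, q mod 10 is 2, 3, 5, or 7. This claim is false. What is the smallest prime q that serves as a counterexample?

Check each prime q in order until the claim fails.
The first 4 eligible values, up to q = 7, all satisfy the conclusion.
q = 11: 11 mod 10 = 1 — not in {2, 3, 5, 7}.
Thus q = 11 disproves the claim, and no smaller q works.

q = 11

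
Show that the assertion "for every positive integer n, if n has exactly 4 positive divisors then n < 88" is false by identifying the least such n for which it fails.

The first 28 eligible values, up to n = 87, all satisfy the conclusion.
n = 91: τ(91) = 4; 91 ≥ 88.
Hence n = 91 is a counterexample.

n = 91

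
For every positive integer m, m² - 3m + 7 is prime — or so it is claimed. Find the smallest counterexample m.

m = 6

Check each positive integer m in order until m² - 3m + 7 is not prime.
m = 1: m² - 3m + 7 = 5, prime.
m = 2: m² - 3m + 7 = 5, prime.
m = 3: m² - 3m + 7 = 7, prime.
m = 4: m² - 3m + 7 = 11, prime.
m = 5: m² - 3m + 7 = 17, prime.
m = 6: m² - 3m + 7 = 25 = 5 × 5, composite.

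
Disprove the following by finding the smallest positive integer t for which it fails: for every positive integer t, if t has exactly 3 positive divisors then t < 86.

Check each positive integer t in order until t has exactly 3 positive divisors but the claim fails.
For t = 4, 9, 25, 49 the conclusion holds.
t = 121: τ(121) = 3; 121 ≥ 86.

t = 121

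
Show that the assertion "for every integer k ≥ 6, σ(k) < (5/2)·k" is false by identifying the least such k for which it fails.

k = 24

We need the least integer k ≥ 6 for which the claim fails.
For k = 6, 7, 8, 9, …, 21, 22, 23 the conclusion holds.
k = 24: σ(24) = 60; 60 ≥ 60.
Hence k = 24 is a counterexample.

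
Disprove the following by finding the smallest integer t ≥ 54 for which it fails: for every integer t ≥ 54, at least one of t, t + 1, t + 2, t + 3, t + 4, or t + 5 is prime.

For t = 54, 55, 56, 57, …, 87, 88, 89 the conclusion holds.
t = 90: 90 = 2 × 45; 91 = 7 × 13; 92 = 2 × 46; 93 = 3 × 31; 94 = 2 × 47; 95 = 5 × 19 — all composite.

t = 90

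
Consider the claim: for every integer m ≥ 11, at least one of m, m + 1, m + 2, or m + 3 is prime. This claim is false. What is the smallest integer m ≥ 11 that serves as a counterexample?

m = 24

A counterexample is any integer m ≥ 11 such that m, m + 1, m + 2, m + 3 are all composite; we check each in order.
For m = 11, 12, 13, 14, …, 21, 22, 23 the conclusion holds.
m = 24: 24 = 2 × 12; 25 = 5 × 5; 26 = 2 × 13; 27 = 3 × 9 — all composite.
So m = 24 is the smallest counterexample.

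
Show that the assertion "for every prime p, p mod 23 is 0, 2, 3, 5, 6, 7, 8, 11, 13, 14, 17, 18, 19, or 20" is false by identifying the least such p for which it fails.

p = 47

We need the least prime p for which the claim fails.
For p = 2, 3, 5, 7, …, 37, 41, 43 the conclusion holds.
p = 47: 47 mod 23 = 1 — not in {0, 2, 3, 5, 6, 7, 8, 11, 13, 14, 17, 18, 19, 20}.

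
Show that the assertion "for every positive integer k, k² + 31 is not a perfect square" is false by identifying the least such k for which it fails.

k = 15

A counterexample is any positive integer k such that k² + 31 is a perfect square; we check each in order.
The first 14 eligible values, up to k = 14, all satisfy the conclusion.
k = 15: 15² + 31 = 256 = 16², a perfect square.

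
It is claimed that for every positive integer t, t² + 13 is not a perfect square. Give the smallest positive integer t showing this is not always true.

t = 6

Check each positive integer t in order until t² + 13 is a perfect square.
t = 1: 1² + 13 = 14, not a perfect square.
t = 2: 2² + 13 = 17, not a perfect square.
t = 3: 3² + 13 = 22, not a perfect square.
t = 4: 4² + 13 = 29, not a perfect square.
t = 5: 5² + 13 = 38, not a perfect square.
t = 6: 6² + 13 = 49 = 7², a perfect square.
Thus t = 6 disproves the claim, and no smaller t works.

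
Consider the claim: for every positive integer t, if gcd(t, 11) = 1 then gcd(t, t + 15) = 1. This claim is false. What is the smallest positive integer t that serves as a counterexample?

t = 3

t = 1: gcd(1, 16) = 1.
t = 2: gcd(2, 17) = 1.
t = 3: gcd(3, 18) = 3.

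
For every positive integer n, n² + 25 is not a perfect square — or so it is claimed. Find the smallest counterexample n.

For n = 1, 2, 3, 4, …, 9, 10, 11 the conclusion holds.
n = 12: 12² + 25 = 169 = 13², a perfect square.
So n = 12 is the smallest counterexample.

n = 12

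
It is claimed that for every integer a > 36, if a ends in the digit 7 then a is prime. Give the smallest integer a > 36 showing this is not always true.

a = 57

a = 37: 37 ends in 7 and is prime.
a = 47: 47 ends in 7 and is prime.
a = 57: 57 ends in 7; 57 = 3 × 19, composite.
So a = 57 is the smallest counterexample.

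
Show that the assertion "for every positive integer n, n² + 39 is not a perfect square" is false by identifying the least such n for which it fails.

The first 4 eligible values, up to n = 4, all satisfy the conclusion.
n = 5: 5² + 39 = 64 = 8², a perfect square.

n = 5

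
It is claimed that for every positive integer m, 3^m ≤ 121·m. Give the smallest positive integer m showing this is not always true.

A counterexample is any positive integer m such that 3^m > 121·m; we check each in order.
The first 5 eligible values, up to m = 5, all satisfy the conclusion.
m = 6: 3^m = 729 and 121·m = 726, so 729 > 726.
Hence m = 6 is a counterexample.

m = 6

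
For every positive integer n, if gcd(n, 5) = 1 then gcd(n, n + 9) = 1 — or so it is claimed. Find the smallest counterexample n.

n = 3

A counterexample is any positive integer n such that gcd(n, 5) = 1 but gcd(n, n + 9) > 1; we check each in order.
n = 1: gcd(1, 10) = 1.
n = 2: gcd(2, 11) = 1.
n = 3: gcd(3, 12) = 3.
So n = 3 is the smallest counterexample.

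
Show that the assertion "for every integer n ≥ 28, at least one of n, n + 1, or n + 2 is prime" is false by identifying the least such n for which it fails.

A counterexample is any integer n ≥ 28 such that n, n + 1, n + 2 are all composite; we check each in order.
For n = 28, 29, 30, 31 the conclusion holds.
n = 32: 32 = 2 × 16; 33 = 3 × 11; 34 = 2 × 17 — all composite.
Thus n = 32 disproves the claim, and no smaller n works.

n = 32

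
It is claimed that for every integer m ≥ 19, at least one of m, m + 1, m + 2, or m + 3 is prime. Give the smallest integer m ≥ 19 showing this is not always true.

A counterexample is any integer m ≥ 19 such that m, m + 1, m + 2, m + 3 are all composite; we check each in order.
m = 19: 19 is prime.
m = 20: 23 is prime.
m = 21: 23 is prime.
m = 22: 23 is prime.
m = 23: 23 is prime.
m = 24: 24 = 2 × 12; 25 = 5 × 5; 26 = 2 × 13; 27 = 3 × 9 — all composite.

m = 24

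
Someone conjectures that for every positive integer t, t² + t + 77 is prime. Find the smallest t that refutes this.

t = 6

We need the least positive integer t for which t² + t + 77 is not prime.
t = 1: t² + t + 77 = 79, prime.
t = 2: t² + t + 77 = 83, prime.
t = 3: t² + t + 77 = 89, prime.
t = 4: t² + t + 77 = 97, prime.
t = 5: t² + t + 77 = 107, prime.
t = 6: t² + t + 77 = 119 = 7 × 17, composite.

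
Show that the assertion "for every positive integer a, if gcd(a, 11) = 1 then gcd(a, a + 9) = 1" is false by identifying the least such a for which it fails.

a = 3

For a = 1, 2 the conclusion holds.
a = 3: gcd(3, 12) = 3.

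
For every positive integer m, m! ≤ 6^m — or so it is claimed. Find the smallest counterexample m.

m = 14

For m = 1, 2, 3, 4, …, 11, 12, 13 the conclusion holds.
m = 14: m! = 87178291200 and 6^m = 78364164096, so 87178291200 > 78364164096.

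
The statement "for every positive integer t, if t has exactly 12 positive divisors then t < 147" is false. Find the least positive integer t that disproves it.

t = 150

A counterexample is any positive integer t such that t has exactly 12 positive divisors but the claim fails; we check each in order.
The first 9 eligible values, up to t = 140, all satisfy the conclusion.
t = 150: τ(150) = 12; 150 ≥ 147.
So t = 150 is the smallest counterexample.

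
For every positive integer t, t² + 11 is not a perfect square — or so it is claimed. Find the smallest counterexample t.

t = 5

For t = 1, 2, 3, 4 the conclusion holds.
t = 5: 5² + 11 = 36 = 6², a perfect square.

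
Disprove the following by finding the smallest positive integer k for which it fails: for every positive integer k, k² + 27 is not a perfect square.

k = 3

We need the least positive integer k for which k² + 27 is a perfect square.
For k = 1, 2 the conclusion holds.
k = 3: 3² + 27 = 36 = 6², a perfect square.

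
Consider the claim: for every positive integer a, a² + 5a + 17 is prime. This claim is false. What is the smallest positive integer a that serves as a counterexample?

a = 8

We need the least positive integer a for which a² + 5a + 17 is not prime.
The first 7 eligible values, up to a = 7, all satisfy the conclusion.
a = 8: a² + 5a + 17 = 121 = 11 × 11, composite.
Thus a = 8 disproves the claim, and no smaller a works.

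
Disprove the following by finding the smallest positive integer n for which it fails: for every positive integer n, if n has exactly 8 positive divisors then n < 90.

n = 102

Check each positive integer n in order until n has exactly 8 positive divisors but the claim fails.
For n = 24, 30, 40, 42, 54, 56, 66, 70, 78, 88 the conclusion holds.
n = 102: τ(102) = 8; 102 ≥ 90.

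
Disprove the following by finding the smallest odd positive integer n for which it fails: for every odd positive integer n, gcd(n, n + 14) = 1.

A counterexample is any odd positive integer n such that gcd(n, n + 14) > 1; we check each in order.
n = 1: gcd(1, 15) = 1.
n = 3: gcd(3, 17) = 1.
n = 5: gcd(5, 19) = 1.
n = 7: gcd(7, 21) = 7.

n = 7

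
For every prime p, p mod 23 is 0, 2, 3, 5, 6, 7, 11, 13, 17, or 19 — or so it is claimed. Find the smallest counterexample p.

p = 31

Check each prime p in order until the claim fails.
For p = 2, 3, 5, 7, 11, 13, 17, 19, 23, 29 the conclusion holds.
p = 31: 31 mod 23 = 8 — not in {0, 2, 3, 5, 6, 7, 11, 13, 17, 19}.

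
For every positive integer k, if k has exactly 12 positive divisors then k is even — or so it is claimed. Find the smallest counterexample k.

k = 315

A counterexample is any positive integer k such that k has exactly 12 positive divisors but k is odd; we check each in order.
For k = 60, 72, 84, 90, …, 294, 306, 308 the conclusion holds.
k = 315: divisors of 315: 12 divisors; 315 is odd.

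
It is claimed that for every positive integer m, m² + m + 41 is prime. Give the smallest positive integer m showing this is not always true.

m = 40

For m = 1, 2, 3, 4, …, 37, 38, 39 the conclusion holds.
m = 40: m² + m + 41 = 1681 = 41 × 41, composite.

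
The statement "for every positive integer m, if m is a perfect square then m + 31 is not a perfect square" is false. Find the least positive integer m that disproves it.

m = 225

Check each positive integer m in order until m is a perfect square but m + 31 is a perfect square.
For m = 1, 4, 9, 16, …, 144, 169, 196 the conclusion holds.
m = 225: 225 = 15² and 225 + 31 = 256 = 16².
So m = 225 is the smallest counterexample.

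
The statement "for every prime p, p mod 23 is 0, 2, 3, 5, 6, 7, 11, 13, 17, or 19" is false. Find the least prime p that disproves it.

We need the least prime p for which the claim fails.
For p = 2, 3, 5, 7, 11, 13, 17, 19, 23, 29 the conclusion holds.
p = 31: 31 mod 23 = 8 — not in {0, 2, 3, 5, 6, 7, 11, 13, 17, 19}.

p = 31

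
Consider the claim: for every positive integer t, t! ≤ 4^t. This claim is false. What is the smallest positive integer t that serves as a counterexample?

t = 9

The first 8 eligible values, up to t = 8, all satisfy the conclusion.
t = 9: t! = 362880 and 4^t = 262144, so 362880 > 262144.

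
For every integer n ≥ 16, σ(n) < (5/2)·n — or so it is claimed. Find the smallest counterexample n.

n = 24

We need the least integer n ≥ 16 for which the claim fails.
n = 16: σ(16) = 31; 31 < 40.
n = 17: σ(17) = 18; 18 < 85/2.
n = 18: σ(18) = 39; 39 < 45.
n = 19: σ(19) = 20; 20 < 95/2.
n = 20: σ(20) = 42; 42 < 50.
n = 21: σ(21) = 32; 32 < 105/2.
n = 22: σ(22) = 36; 36 < 55.
n = 23: σ(23) = 24; 24 < 115/2.
n = 24: σ(24) = 60; 60 ≥ 60.
Hence n = 24 is a counterexample.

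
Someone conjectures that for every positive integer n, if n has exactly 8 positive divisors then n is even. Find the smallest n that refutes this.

n = 105

For n = 24, 30, 40, 42, …, 88, 102, 104 the conclusion holds.
n = 105: divisors of 105: 1, 3, 5, 7, 15, 21, 35, 105; 105 is odd.
So n = 105 is the smallest counterexample.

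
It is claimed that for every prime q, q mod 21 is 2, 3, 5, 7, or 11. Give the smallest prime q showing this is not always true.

A counterexample is any prime q such that the claim fails; we check each in order.
q = 2: 2 mod 21 = 2.
q = 3: 3 mod 21 = 3.
q = 5: 5 mod 21 = 5.
q = 7: 7 mod 21 = 7.
q = 11: 11 mod 21 = 11.
q = 13: 13 mod 21 = 13 — not in {2, 3, 5, 7, 11}.
Thus q = 13 disproves the claim, and no smaller q works.

q = 13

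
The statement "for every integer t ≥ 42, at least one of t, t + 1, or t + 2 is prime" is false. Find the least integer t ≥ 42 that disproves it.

We need the least integer t ≥ 42 for which t, t + 1, t + 2 are all composite.
For t = 42, 43 the conclusion holds.
t = 44: 44 = 2 × 22; 45 = 3 × 15; 46 = 2 × 23 — all composite.
Hence t = 44 is a counterexample.

t = 44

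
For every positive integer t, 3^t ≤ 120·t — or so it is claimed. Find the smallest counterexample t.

A counterexample is any positive integer t such that 3^t > 120·t; we check each in order.
The first 5 eligible values, up to t = 5, all satisfy the conclusion.
t = 6: 3^t = 729 and 120·t = 720, so 729 > 720.

t = 6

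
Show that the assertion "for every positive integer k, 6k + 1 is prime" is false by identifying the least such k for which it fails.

A counterexample is any positive integer k such that 6k + 1 is not prime; we check each in order.
k = 1: 6k + 1 = 7, prime.
k = 2: 6k + 1 = 13, prime.
k = 3: 6k + 1 = 19, prime.
k = 4: 6k + 1 = 25 = 5 × 5, composite.

k = 4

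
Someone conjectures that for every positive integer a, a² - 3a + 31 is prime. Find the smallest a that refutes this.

a = 4

A counterexample is any positive integer a such that a² - 3a + 31 is not prime; we check each in order.
a = 1: a² - 3a + 31 = 29, prime.
a = 2: a² - 3a + 31 = 29, prime.
a = 3: a² - 3a + 31 = 31, prime.
a = 4: a² - 3a + 31 = 35 = 5 × 7, composite.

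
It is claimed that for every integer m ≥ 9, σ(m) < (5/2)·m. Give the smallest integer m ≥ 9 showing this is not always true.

m = 24

The first 15 eligible values, up to m = 23, all satisfy the conclusion.
m = 24: σ(24) = 60; 60 ≥ 60.
Hence m = 24 is a counterexample.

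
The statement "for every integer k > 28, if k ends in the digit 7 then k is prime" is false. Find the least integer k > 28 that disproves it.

k = 57

Check each integer k > 28 in order until k ends in the digit 7 but k is not prime.
For k = 37, 47 the conclusion holds.
k = 57: 57 ends in 7; 57 = 3 × 19, composite.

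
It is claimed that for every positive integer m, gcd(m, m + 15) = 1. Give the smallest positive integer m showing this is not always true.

A counterexample is any positive integer m such that gcd(m, m + 15) > 1; we check each in order.
For m = 1, 2 the conclusion holds.
m = 3: gcd(3, 18) = 3.

m = 3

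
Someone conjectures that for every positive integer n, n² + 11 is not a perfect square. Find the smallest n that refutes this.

n = 5

We need the least positive integer n for which n² + 11 is a perfect square.
For n = 1, 2, 3, 4 the conclusion holds.
n = 5: 5² + 11 = 36 = 6², a perfect square.
So n = 5 is the smallest counterexample.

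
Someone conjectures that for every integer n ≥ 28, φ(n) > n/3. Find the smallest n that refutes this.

For n = 28, 29 the conclusion holds.
n = 30: φ(30) = 8 and 30/3 = 10, so φ(30) ≤ 30/3.
Hence n = 30 is a counterexample.

n = 30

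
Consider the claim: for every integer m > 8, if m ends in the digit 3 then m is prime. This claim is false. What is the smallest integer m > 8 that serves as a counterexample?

m = 33

For m = 13, 23 the conclusion holds.
m = 33: 33 ends in 3; 33 = 3 × 11, composite.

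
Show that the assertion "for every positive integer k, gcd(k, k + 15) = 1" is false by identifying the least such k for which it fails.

k = 1: gcd(1, 16) = 1.
k = 2: gcd(2, 17) = 1.
k = 3: gcd(3, 18) = 3.
Thus k = 3 disproves the claim, and no smaller k works.

k = 3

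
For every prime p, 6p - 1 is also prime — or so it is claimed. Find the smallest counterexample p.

p = 2: 6p - 1 = 11, prime.
p = 3: 6p - 1 = 17, prime.
p = 5: 6p - 1 = 29, prime.
p = 7: 6p - 1 = 41, prime.
p = 11: 6p - 1 = 65 = 5 × 13, not prime.
So p = 11 is the smallest counterexample.

p = 11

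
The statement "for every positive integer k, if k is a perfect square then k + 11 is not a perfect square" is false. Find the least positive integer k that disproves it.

k = 25

Check each positive integer k in order until k is a perfect square but k + 11 is a perfect square.
k = 1: 1 + 11 = 12, not a perfect square.
k = 4: 4 + 11 = 15, not a perfect square.
k = 9: 9 + 11 = 20, not a perfect square.
k = 16: 16 + 11 = 27, not a perfect square.
k = 25: 25 = 5² and 25 + 11 = 36 = 6².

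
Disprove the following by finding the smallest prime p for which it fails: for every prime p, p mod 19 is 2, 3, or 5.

Check each prime p in order until the claim fails.
For p = 2, 3, 5 the conclusion holds.
p = 7: 7 mod 19 = 7 — not in {2, 3, 5}.
Hence p = 7 is a counterexample.

p = 7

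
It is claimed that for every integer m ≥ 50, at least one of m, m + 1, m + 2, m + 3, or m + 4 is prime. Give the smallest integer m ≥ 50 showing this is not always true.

m = 54

For m = 50, 51, 52, 53 the conclusion holds.
m = 54: 54 = 2 × 27; 55 = 5 × 11; 56 = 2 × 28; 57 = 3 × 19; 58 = 2 × 29 — all composite.
Thus m = 54 disproves the claim, and no smaller m works.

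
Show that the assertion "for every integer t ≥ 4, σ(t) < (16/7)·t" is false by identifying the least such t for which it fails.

Check each integer t ≥ 4 in order until the claim fails.
t = 4: σ(4) = 7; 7 < 64/7.
t = 5: σ(5) = 6; 6 < 80/7.
t = 6: σ(6) = 12; 12 < 96/7.
t = 7: σ(7) = 8; 8 < 16.
t = 8: σ(8) = 15; 15 < 128/7.
t = 9: σ(9) = 13; 13 < 144/7.
t = 10: σ(10) = 18; 18 < 160/7.
t = 11: σ(11) = 12; 12 < 176/7.
t = 12: σ(12) = 28; 28 ≥ 192/7.

t = 12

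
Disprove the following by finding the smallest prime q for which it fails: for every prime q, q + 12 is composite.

Check each prime q in order until q + 12 is prime.
For q = 2, 3 the conclusion holds.
q = 5: q + 12 = 17, prime — not composite.
Hence q = 5 is a counterexample.

q = 5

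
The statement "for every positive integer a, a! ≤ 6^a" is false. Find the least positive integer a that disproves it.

Check each positive integer a in order until a! > 6^a.
For a = 1, 2, 3, 4, …, 11, 12, 13 the conclusion holds.
a = 14: a! = 87178291200 and 6^a = 78364164096, so 87178291200 > 78364164096.
Thus a = 14 disproves the claim, and no smaller a works.

a = 14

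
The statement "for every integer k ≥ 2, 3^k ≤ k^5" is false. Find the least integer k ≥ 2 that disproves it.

We need the least integer k ≥ 2 for which 3^k > k^5.
The first 9 eligible values, up to k = 10, all satisfy the conclusion.
k = 11: 3^k = 177147 and k^5 = 161051, so 177147 > 161051.
Thus k = 11 disproves the claim, and no smaller k works.

k = 11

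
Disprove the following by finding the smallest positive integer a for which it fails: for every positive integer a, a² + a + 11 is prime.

We need the least positive integer a for which a² + a + 11 is not prime.
The first 9 eligible values, up to a = 9, all satisfy the conclusion.
a = 10: a² + a + 11 = 121 = 11 × 11, composite.

a = 10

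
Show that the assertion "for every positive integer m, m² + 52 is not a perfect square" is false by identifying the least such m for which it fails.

m = 12

For m = 1, 2, 3, 4, …, 9, 10, 11 the conclusion holds.
m = 12: 12² + 52 = 196 = 14², a perfect square.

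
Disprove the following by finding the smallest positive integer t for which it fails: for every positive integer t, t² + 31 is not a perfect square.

t = 15

For t = 1, 2, 3, 4, …, 12, 13, 14 the conclusion holds.
t = 15: 15² + 31 = 256 = 16², a perfect square.
Thus t = 15 disproves the claim, and no smaller t works.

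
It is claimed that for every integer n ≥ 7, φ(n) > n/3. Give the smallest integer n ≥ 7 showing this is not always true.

n = 12

We need the least integer n ≥ 7 for which the claim fails.
For n = 7, 8, 9, 10, 11 the conclusion holds.
n = 12: φ(12) = 4 and 12/3 = 4, so φ(12) ≤ 12/3.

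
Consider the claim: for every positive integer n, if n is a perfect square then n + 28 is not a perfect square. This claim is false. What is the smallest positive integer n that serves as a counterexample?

n = 36

For n = 1, 4, 9, 16, 25 the conclusion holds.
n = 36: 36 = 6² and 36 + 28 = 64 = 8².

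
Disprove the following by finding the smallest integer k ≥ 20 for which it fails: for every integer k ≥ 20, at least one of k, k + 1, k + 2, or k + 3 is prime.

k = 24

A counterexample is any integer k ≥ 20 such that k, k + 1, k + 2, k + 3 are all composite; we check each in order.
For k = 20, 21, 22, 23 the conclusion holds.
k = 24: 24 = 2 × 12; 25 = 5 × 5; 26 = 2 × 13; 27 = 3 × 9 — all composite.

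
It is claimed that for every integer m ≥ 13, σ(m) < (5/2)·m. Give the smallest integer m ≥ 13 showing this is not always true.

Check each integer m ≥ 13 in order until the claim fails.
The first 11 eligible values, up to m = 23, all satisfy the conclusion.
m = 24: σ(24) = 60; 60 ≥ 60.
Thus m = 24 disproves the claim, and no smaller m works.

m = 24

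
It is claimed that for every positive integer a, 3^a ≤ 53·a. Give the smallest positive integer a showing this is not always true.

Check each positive integer a in order until 3^a > 53·a.
The first 5 eligible values, up to a = 5, all satisfy the conclusion.
a = 6: 3^a = 729 and 53·a = 318, so 729 > 318.
So a = 6 is the smallest counterexample.

a = 6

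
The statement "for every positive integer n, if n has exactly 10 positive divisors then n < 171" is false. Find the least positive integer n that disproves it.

n = 176

We need the least positive integer n for which n has exactly 10 positive divisors but the claim fails.
n = 48: τ(48) = 10; 48 < 171.
n = 80: τ(80) = 10; 80 < 171.
n = 112: τ(112) = 10; 112 < 171.
n = 162: τ(162) = 10; 162 < 171.
n = 176: τ(176) = 10; 176 ≥ 171.
So n = 176 is the smallest counterexample.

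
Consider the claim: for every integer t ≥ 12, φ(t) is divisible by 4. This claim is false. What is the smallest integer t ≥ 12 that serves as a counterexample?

t = 14

For t = 12, 13 the conclusion holds.
t = 14: φ(14) = 6; 6 mod 4 = 2.
So t = 14 is the smallest counterexample.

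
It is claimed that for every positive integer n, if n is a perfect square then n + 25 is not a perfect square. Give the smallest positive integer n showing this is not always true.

n = 144

For n = 1, 4, 9, 16, …, 81, 100, 121 the conclusion holds.
n = 144: 144 = 12² and 144 + 25 = 169 = 13².
So n = 144 is the smallest counterexample.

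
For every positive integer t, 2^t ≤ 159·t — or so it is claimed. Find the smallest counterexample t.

t = 11

Check each positive integer t in order until 2^t > 159·t.
For t = 1, 2, 3, 4, 5, 6, 7, 8, 9, 10 the conclusion holds.
t = 11: 2^t = 2048 and 159·t = 1749, so 2048 > 1749.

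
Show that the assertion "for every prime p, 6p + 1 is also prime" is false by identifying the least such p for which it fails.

We need the least prime p for which 6p + 1 is not prime.
p = 2: 6p + 1 = 13, prime.
p = 3: 6p + 1 = 19, prime.
p = 5: 6p + 1 = 31, prime.
p = 7: 6p + 1 = 43, prime.
p = 11: 6p + 1 = 67, prime.
p = 13: 6p + 1 = 79, prime.
p = 17: 6p + 1 = 103, prime.
p = 19: 6p + 1 = 115 = 5 × 23, not prime.

p = 19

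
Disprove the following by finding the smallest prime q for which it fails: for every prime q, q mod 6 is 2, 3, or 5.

q = 7

Check each prime q in order until the claim fails.
For q = 2, 3, 5 the conclusion holds.
q = 7: 7 mod 6 = 1 — not in {2, 3, 5}.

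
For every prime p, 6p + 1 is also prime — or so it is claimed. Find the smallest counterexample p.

We need the least prime p for which 6p + 1 is not prime.
For p = 2, 3, 5, 7, 11, 13, 17 the conclusion holds.
p = 19: 6p + 1 = 115 = 5 × 23, not prime.

p = 19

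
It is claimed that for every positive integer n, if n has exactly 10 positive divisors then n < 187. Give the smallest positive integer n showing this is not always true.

A counterexample is any positive integer n such that n has exactly 10 positive divisors but the claim fails; we check each in order.
n = 48: τ(48) = 10; 48 < 187.
n = 80: τ(80) = 10; 80 < 187.
n = 112: τ(112) = 10; 112 < 187.
n = 162: τ(162) = 10; 162 < 187.
n = 176: τ(176) = 10; 176 < 187.
n = 208: τ(208) = 10; 208 ≥ 187.

n = 208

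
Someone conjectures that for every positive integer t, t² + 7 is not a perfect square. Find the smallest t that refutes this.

t = 3

Check each positive integer t in order until t² + 7 is a perfect square.
For t = 1, 2 the conclusion holds.
t = 3: 3² + 7 = 16 = 4², a perfect square.
Hence t = 3 is a counterexample.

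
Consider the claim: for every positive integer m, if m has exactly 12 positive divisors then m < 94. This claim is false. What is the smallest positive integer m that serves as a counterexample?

m = 96

A counterexample is any positive integer m such that m has exactly 12 positive divisors but the claim fails; we check each in order.
For m = 60, 72, 84, 90 the conclusion holds.
m = 96: τ(96) = 12; 96 ≥ 94.
Thus m = 96 disproves the claim, and no smaller m works.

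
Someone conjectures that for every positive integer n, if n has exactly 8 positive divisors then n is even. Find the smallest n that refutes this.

We need the least positive integer n for which n has exactly 8 positive divisors but n is odd.
The first 12 eligible values, up to n = 104, all satisfy the conclusion.
n = 105: divisors of 105: 1, 3, 5, 7, 15, 21, 35, 105; 105 is odd.
So n = 105 is the smallest counterexample.

n = 105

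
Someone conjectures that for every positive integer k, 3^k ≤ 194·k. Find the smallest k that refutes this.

k = 7

A counterexample is any positive integer k such that 3^k > 194·k; we check each in order.
The first 6 eligible values, up to k = 6, all satisfy the conclusion.
k = 7: 3^k = 2187 and 194·k = 1358, so 2187 > 1358.
Thus k = 7 disproves the claim, and no smaller k works.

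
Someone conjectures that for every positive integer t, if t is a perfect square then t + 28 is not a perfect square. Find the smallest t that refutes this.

t = 36

The first 5 eligible values, up to t = 25, all satisfy the conclusion.
t = 36: 36 = 6² and 36 + 28 = 64 = 8².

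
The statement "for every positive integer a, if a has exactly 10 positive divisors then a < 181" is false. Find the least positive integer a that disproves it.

We need the least positive integer a for which a has exactly 10 positive divisors but the claim fails.
The first 5 eligible values, up to a = 176, all satisfy the conclusion.
a = 208: τ(208) = 10; 208 ≥ 181.

a = 208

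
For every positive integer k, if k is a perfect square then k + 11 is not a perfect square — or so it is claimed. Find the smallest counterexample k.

k = 25

A counterexample is any positive integer k such that k is a perfect square but k + 11 is a perfect square; we check each in order.
k = 1: 1 + 11 = 12, not a perfect square.
k = 4: 4 + 11 = 15, not a perfect square.
k = 9: 9 + 11 = 20, not a perfect square.
k = 16: 16 + 11 = 27, not a perfect square.
k = 25: 25 = 5² and 25 + 11 = 36 = 6².
So k = 25 is the smallest counterexample.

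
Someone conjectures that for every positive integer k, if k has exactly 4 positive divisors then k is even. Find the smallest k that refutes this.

We need the least positive integer k for which k has exactly 4 positive divisors but k is odd.
For k = 6, 8, 10, 14 the conclusion holds.
k = 15: divisors of 15: 1, 3, 5, 15; 15 is odd.
Thus k = 15 disproves the claim, and no smaller k works.

k = 15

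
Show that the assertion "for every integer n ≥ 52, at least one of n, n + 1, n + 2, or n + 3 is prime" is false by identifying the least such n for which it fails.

For n = 52, 53 the conclusion holds.
n = 54: 54 = 2 × 27; 55 = 5 × 11; 56 = 2 × 28; 57 = 3 × 19 — all composite.
Hence n = 54 is a counterexample.

n = 54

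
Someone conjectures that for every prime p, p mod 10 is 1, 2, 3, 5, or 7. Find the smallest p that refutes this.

We need the least prime p for which the claim fails.
For p = 2, 3, 5, 7, 11, 13, 17 the conclusion holds.
p = 19: 19 mod 10 = 9 — not in {1, 2, 3, 5, 7}.
So p = 19 is the smallest counterexample.

p = 19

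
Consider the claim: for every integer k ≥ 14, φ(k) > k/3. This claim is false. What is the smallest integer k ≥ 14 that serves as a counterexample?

We need the least integer k ≥ 14 for which the claim fails.
For k = 14, 15, 16, 17 the conclusion holds.
k = 18: φ(18) = 6 and 18/3 = 6, so φ(18) ≤ 18/3.

k = 18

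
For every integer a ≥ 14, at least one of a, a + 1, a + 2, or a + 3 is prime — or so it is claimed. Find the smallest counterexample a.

The first 10 eligible values, up to a = 23, all satisfy the conclusion.
a = 24: 24 = 2 × 12; 25 = 5 × 5; 26 = 2 × 13; 27 = 3 × 9 — all composite.

a = 24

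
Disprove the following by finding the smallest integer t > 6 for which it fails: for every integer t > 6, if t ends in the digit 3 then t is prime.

For t = 13, 23 the conclusion holds.
t = 33: 33 ends in 3; 33 = 3 × 11, composite.
Hence t = 33 is a counterexample.

t = 33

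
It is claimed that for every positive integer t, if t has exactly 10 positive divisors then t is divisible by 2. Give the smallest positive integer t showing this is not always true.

t = 405

Check each positive integer t in order until t has exactly 10 positive divisors but t is not divisible by 2.
The first 9 eligible values, up to t = 368, all satisfy the conclusion.
t = 405: τ(405) = 10; 405 mod 2 = 1.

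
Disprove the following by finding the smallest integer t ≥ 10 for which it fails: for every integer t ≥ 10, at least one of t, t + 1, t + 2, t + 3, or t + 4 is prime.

Check each integer t ≥ 10 in order until t, t + 1, t + 2, t + 3, t + 4 are all composite.
For t = 10, 11, 12, 13, …, 21, 22, 23 the conclusion holds.
t = 24: 24 = 2 × 12; 25 = 5 × 5; 26 = 2 × 13; 27 = 3 × 9; 28 = 2 × 14 — all composite.
Thus t = 24 disproves the claim, and no smaller t works.

t = 24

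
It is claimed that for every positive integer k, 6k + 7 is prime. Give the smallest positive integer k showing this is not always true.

We need the least positive integer k for which 6k + 7 is not prime.
For k = 1, 2 the conclusion holds.
k = 3: 6k + 7 = 25 = 5 × 5, composite.

k = 3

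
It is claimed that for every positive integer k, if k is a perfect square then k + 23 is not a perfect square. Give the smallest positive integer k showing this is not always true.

k = 121

The first 10 eligible values, up to k = 100, all satisfy the conclusion.
k = 121: 121 = 11² and 121 + 23 = 144 = 12².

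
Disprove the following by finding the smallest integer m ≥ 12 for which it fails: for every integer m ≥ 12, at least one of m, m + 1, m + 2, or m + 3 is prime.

m = 24

Check each integer m ≥ 12 in order until m, m + 1, m + 2, m + 3 are all composite.
For m = 12, 13, 14, 15, …, 21, 22, 23 the conclusion holds.
m = 24: 24 = 2 × 12; 25 = 5 × 5; 26 = 2 × 13; 27 = 3 × 9 — all composite.
Thus m = 24 disproves the claim, and no smaller m works.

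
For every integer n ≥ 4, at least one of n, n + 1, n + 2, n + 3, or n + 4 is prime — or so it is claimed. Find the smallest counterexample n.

n = 24

A counterexample is any integer n ≥ 4 such that n, n + 1, n + 2, n + 3, n + 4 are all composite; we check each in order.
The first 20 eligible values, up to n = 23, all satisfy the conclusion.
n = 24: 24 = 2 × 12; 25 = 5 × 5; 26 = 2 × 13; 27 = 3 × 9; 28 = 2 × 14 — all composite.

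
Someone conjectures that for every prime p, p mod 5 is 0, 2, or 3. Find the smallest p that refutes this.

p = 11

A counterexample is any prime p such that the claim fails; we check each in order.
p = 2: 2 mod 5 = 2.
p = 3: 3 mod 5 = 3.
p = 5: 5 mod 5 = 0.
p = 7: 7 mod 5 = 2.
p = 11: 11 mod 5 = 1 — not in {0, 2, 3}.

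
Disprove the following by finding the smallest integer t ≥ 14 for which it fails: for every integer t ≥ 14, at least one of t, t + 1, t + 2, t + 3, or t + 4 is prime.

t = 24

We need the least integer t ≥ 14 for which t, t + 1, t + 2, t + 3, t + 4 are all composite.
For t = 14, 15, 16, 17, 18, 19, 20, 21, 22, 23 the conclusion holds.
t = 24: 24 = 2 × 12; 25 = 5 × 5; 26 = 2 × 13; 27 = 3 × 9; 28 = 2 × 14 — all composite.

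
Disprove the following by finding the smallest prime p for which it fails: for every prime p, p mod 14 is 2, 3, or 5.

For p = 2, 3, 5 the conclusion holds.
p = 7: 7 mod 14 = 7 — not in {2, 3, 5}.
Thus p = 7 disproves the claim, and no smaller p works.

p = 7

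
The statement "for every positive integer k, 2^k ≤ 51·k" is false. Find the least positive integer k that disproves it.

k = 9

Check each positive integer k in order until 2^k > 51·k.
k = 1: 2^k = 2 and 51·k = 51, so 2 ≤ 51.
k = 2: 2^k = 4 and 51·k = 102, so 4 ≤ 102.
k = 3: 2^k = 8 and 51·k = 153, so 8 ≤ 153.
k = 4: 2^k = 16 and 51·k = 204, so 16 ≤ 204.
k = 5: 2^k = 32 and 51·k = 255, so 32 ≤ 255.
k = 6: 2^k = 64 and 51·k = 306, so 64 ≤ 306.
k = 7: 2^k = 128 and 51·k = 357, so 128 ≤ 357.
k = 8: 2^k = 256 and 51·k = 408, so 256 ≤ 408.
k = 9: 2^k = 512 and 51·k = 459, so 512 > 459.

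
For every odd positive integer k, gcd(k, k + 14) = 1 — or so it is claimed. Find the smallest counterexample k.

A counterexample is any odd positive integer k such that gcd(k, k + 14) > 1; we check each in order.
k = 1: gcd(1, 15) = 1.
k = 3: gcd(3, 17) = 1.
k = 5: gcd(5, 19) = 1.
k = 7: gcd(7, 21) = 7.

k = 7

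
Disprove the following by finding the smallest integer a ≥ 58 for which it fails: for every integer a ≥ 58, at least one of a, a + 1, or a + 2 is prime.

a = 62

A counterexample is any integer a ≥ 58 such that a, a + 1, a + 2 are all composite; we check each in order.
For a = 58, 59, 60, 61 the conclusion holds.
a = 62: 62 = 2 × 31; 63 = 3 × 21; 64 = 2 × 32 — all composite.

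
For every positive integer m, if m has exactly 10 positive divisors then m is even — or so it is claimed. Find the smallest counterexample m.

m = 405

For m = 48, 80, 112, 162, 176, 208, 272, 304, 368 the conclusion holds.
m = 405: divisors of 405: 10 divisors; 405 is odd.
So m = 405 is the smallest counterexample.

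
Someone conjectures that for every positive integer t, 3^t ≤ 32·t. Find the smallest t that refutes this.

We need the least positive integer t for which 3^t > 32·t.
t = 1: 3^t = 3 and 32·t = 32, so 3 ≤ 32.
t = 2: 3^t = 9 and 32·t = 64, so 9 ≤ 64.
t = 3: 3^t = 27 and 32·t = 96, so 27 ≤ 96.
t = 4: 3^t = 81 and 32·t = 128, so 81 ≤ 128.
t = 5: 3^t = 243 and 32·t = 160, so 243 > 160.
Hence t = 5 is a counterexample.

t = 5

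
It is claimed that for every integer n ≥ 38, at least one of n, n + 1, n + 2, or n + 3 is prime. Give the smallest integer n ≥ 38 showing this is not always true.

n = 48

A counterexample is any integer n ≥ 38 such that n, n + 1, n + 2, n + 3 are all composite; we check each in order.
For n = 38, 39, 40, 41, 42, 43, 44, 45, 46, 47 the conclusion holds.
n = 48: 48 = 2 × 24; 49 = 7 × 7; 50 = 2 × 25; 51 = 3 × 17 — all composite.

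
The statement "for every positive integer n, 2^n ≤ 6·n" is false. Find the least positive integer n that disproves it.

We need the least positive integer n for which 2^n > 6·n.
The first 4 eligible values, up to n = 4, all satisfy the conclusion.
n = 5: 2^n = 32 and 6·n = 30, so 32 > 30.

n = 5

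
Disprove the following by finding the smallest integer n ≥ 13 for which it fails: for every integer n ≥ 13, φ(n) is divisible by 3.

A counterexample is any integer n ≥ 13 such that φ(n) is not divisible by 3; we check each in order.
n = 13: φ(13) = 12; 12 mod 3 = 0.
n = 14: φ(14) = 6; 6 mod 3 = 0.
n = 15: φ(15) = 8; 8 mod 3 = 2.

n = 15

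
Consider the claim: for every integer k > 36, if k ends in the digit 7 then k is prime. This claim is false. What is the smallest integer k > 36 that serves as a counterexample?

k = 57

k = 37: 37 ends in 7 and is prime.
k = 47: 47 ends in 7 and is prime.
k = 57: 57 ends in 7; 57 = 3 × 19, composite.
So k = 57 is the smallest counterexample.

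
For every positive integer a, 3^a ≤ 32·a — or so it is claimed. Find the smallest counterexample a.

For a = 1, 2, 3, 4 the conclusion holds.
a = 5: 3^a = 243 and 32·a = 160, so 243 > 160.

a = 5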